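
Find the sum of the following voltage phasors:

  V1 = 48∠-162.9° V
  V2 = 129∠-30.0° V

Step 1 — Convert each phasor to rectangular form:
  V1 = 48·(cos(-162.9°) + j·sin(-162.9°)) = -45.88 - j14.11 V
  V2 = 129·(cos(-30.0°) + j·sin(-30.0°)) = 111.7 - j64.5 V
Step 2 — Sum components: V_total = 65.84 - j78.61 V.
Step 3 — Convert to polar: |V_total| = 102.5 V, ∠V_total = -50.1°.

V_total = 102.5∠-50.1° V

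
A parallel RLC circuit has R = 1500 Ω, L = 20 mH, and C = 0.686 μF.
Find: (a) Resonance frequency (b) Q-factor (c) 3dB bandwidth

Step 1 — Resonance: ω₀ = 1/√(LC) = 1/√(0.02·6.86e-07) = 8537 rad/s.
Step 2 — f₀ = ω₀/(2π) = 1359 Hz.
Step 3 — Parallel Q: Q = R/(ω₀L) = 1500/(8537·0.02) = 8.785.
Step 4 — Bandwidth: Δω = ω₀/Q = 971.8 rad/s; BW = Δω/(2π) = 154.7 Hz.

(a) f₀ = 1359 Hz  (b) Q = 8.785  (c) BW = 154.7 Hz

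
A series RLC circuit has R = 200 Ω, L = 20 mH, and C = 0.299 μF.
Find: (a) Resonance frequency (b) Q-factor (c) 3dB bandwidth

Step 1 — Resonance condition Im(Z)=0 gives ω₀ = 1/√(LC).
Step 2 — ω₀ = 1/√(0.02·2.99e-07) = 1.293e+04 rad/s.
Step 3 — f₀ = ω₀/(2π) = 2058 Hz.
Step 4 — Series Q: Q = ω₀L/R = 1.293e+04·0.02/200 = 1.293.
Step 5 — 3dB bandwidth: Δω = ω₀/Q = 1e+04 rad/s; BW = Δω/(2π) = 1592 Hz.

(a) f₀ = 2058 Hz  (b) Q = 1.293  (c) BW = 1592 Hz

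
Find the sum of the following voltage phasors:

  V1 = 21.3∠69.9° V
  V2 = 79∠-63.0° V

Step 1 — Convert each phasor to rectangular form:
  V1 = 21.3·(cos(69.9°) + j·sin(69.9°)) = 7.32 + j20 V
  V2 = 79·(cos(-63.0°) + j·sin(-63.0°)) = 35.87 - j70.39 V
Step 2 — Sum components: V_total = 43.19 - j50.39 V.
Step 3 — Convert to polar: |V_total| = 66.36 V, ∠V_total = -49.4°.

V_total = 66.36∠-49.4° V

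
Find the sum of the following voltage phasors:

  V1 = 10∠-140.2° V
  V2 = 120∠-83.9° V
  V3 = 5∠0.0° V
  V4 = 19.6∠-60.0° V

Step 1 — Convert each phasor to rectangular form:
  V1 = 10·(cos(-140.2°) + j·sin(-140.2°)) = -7.683 - j6.401 V
  V2 = 120·(cos(-83.9°) + j·sin(-83.9°)) = 12.75 - j119.3 V
  V3 = 5·(cos(0.0°) + j·sin(0.0°)) = 5 V
  V4 = 19.6·(cos(-60.0°) + j·sin(-60.0°)) = 9.8 - j16.97 V
Step 2 — Sum components: V_total = 19.87 - j142.7 V.
Step 3 — Convert to polar: |V_total| = 144.1 V, ∠V_total = -82.1°.

V_total = 144.1∠-82.1° V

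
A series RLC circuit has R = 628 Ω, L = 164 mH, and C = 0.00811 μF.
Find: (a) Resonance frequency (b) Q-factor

Step 1 — Resonance condition Im(Z)=0 gives ω₀ = 1/√(LC).
Step 2 — ω₀ = 1/√(0.164·8.11e-09) = 2.742e+04 rad/s.
Step 3 — f₀ = ω₀/(2π) = 4364 Hz.
Step 4 — Series Q: Q = ω₀L/R = 2.742e+04·0.164/628 = 7.161.

(a) f₀ = 4364 Hz  (b) Q = 7.161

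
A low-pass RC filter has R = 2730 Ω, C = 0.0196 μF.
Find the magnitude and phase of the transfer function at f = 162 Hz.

Step 1 — Angular frequency: ω = 2π·162 = 1018 rad/s.
Step 2 — Transfer function: H(jω) = 1/(1 + jωRC).
Step 3 — Denominator: 1 + jωRC = 1 + j·1018·2730·1.96e-08 = 1 + j0.05446.
Step 4 — H = 0.997 - j0.0543.
Step 5 — Magnitude: |H| = 0.9985 (-0.0 dB); phase: φ = -3.1°.

|H| = 0.9985 (-0.0 dB), φ = -3.1°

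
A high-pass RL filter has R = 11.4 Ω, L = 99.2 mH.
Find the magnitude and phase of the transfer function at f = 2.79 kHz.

Step 1 — Angular frequency: ω = 2π·2790 = 1.753e+04 rad/s.
Step 2 — Transfer function: H(jω) = jωL/(R + jωL).
Step 3 — Numerator jωL = j·1739; denominator R + jωL = 11.4 + j1739.
Step 4 — H = 1 + j0.006555.
Step 5 — Magnitude: |H| = 1 (-0.0 dB); phase: φ = 0.4°.

|H| = 1 (-0.0 dB), φ = 0.4°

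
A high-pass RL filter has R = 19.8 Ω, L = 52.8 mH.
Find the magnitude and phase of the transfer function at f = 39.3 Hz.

Step 1 — Angular frequency: ω = 2π·39.3 = 246.9 rad/s.
Step 2 — Transfer function: H(jω) = jωL/(R + jωL).
Step 3 — Numerator jωL = j·13.04; denominator R + jωL = 19.8 + j13.04.
Step 4 — H = 0.3025 + j0.4593.
Step 5 — Magnitude: |H| = 0.55 (-5.2 dB); phase: φ = 56.6°.

|H| = 0.55 (-5.2 dB), φ = 56.6°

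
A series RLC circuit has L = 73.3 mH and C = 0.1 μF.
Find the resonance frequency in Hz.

Step 1 — Resonance condition Im(Z)=0 gives ω₀ = 1/√(LC).
Step 2 — ω₀ = 1/√(0.0733·1e-07) = 1.168e+04 rad/s.
Step 3 — f₀ = ω₀/(2π) = 1859 Hz.

f₀ = 1859 Hz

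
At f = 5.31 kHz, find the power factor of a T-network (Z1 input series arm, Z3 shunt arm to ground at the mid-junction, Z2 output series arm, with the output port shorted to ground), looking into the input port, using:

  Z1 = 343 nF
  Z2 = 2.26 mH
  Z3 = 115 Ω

Step 1 — Angular frequency: ω = 2π·f = 2π·5310 = 3.336e+04 rad/s.
Step 2 — Component impedances:
  Z1: Z = 1/(jωC) = -j/(ω·C) = 0 - j87.38 Ω
  Z2: Z = jωL = j·3.336e+04·0.00226 = 0 + j75.4 Ω
  Z3: Z = R = 115 Ω
Step 3 — With the output port shorted to ground, the output series arm Z2 runs from the junction to ground; the shunt arm Z3 also runs from the junction to ground. They appear in parallel: Z3 || Z2 = 34.57 + j52.73 Ω.
Step 4 — Series with input arm Z1: Z_in = Z1 + (Z3 || Z2) = 34.57 - j34.65 Ω = 48.95∠-45.1° Ω.
Step 5 — Power factor: PF = cos(φ) = Re(Z)/|Z| = 34.575/48.951 = 0.7063.
Step 6 — Type: Im(Z) = -34.65 ⇒ leading (phase φ = -45.1°).

PF = 0.7063 (leading, φ = -45.1°)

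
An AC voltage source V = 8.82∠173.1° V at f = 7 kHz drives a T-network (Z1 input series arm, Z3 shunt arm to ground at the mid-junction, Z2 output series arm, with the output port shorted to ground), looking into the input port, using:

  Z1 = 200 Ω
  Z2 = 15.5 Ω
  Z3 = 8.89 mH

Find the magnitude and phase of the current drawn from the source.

Step 1 — Angular frequency: ω = 2π·f = 2π·7000 = 4.398e+04 rad/s.
Step 2 — Component impedances:
  Z1: Z = R = 200 Ω
  Z2: Z = R = 15.5 Ω
  Z3: Z = jωL = j·4.398e+04·0.00889 = 0 + j391 Ω
Step 3 — With the output port shorted to ground, the output series arm Z2 runs from the junction to ground; the shunt arm Z3 also runs from the junction to ground. They appear in parallel: Z3 || Z2 = 15.48 + j0.6135 Ω.
Step 4 — Series with input arm Z1: Z_in = Z1 + (Z3 || Z2) = 215.5 + j0.6135 Ω = 215.5∠0.2° Ω.
Step 5 — Source phasor: V = 8.82∠173.1° V = -8.756 + j1.06 V.
Step 6 — Ohm's law: I = V / Z_total = (-8.756 + j1.06) / (215.5 + j0.6135) = -0.04062 + j0.005033 A.
Step 7 — Convert to polar: |I| = 0.04093 A, ∠I = 172.9°.

I = 0.04093∠172.9° A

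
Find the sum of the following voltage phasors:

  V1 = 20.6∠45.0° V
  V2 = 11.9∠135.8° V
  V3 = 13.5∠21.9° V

Step 1 — Convert each phasor to rectangular form:
  V1 = 20.6·(cos(45.0°) + j·sin(45.0°)) = 14.57 + j14.57 V
  V2 = 11.9·(cos(135.8°) + j·sin(135.8°)) = -8.531 + j8.296 V
  V3 = 13.5·(cos(21.9°) + j·sin(21.9°)) = 12.53 + j5.035 V
Step 2 — Sum components: V_total = 18.56 + j27.9 V.
Step 3 — Convert to polar: |V_total| = 33.51 V, ∠V_total = 56.4°.

V_total = 33.51∠56.4° V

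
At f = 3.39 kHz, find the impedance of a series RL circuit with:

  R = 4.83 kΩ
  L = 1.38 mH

Step 1 — Angular frequency: ω = 2π·f = 2π·3390 = 2.13e+04 rad/s.
Step 2 — Component impedances:
  R: Z = R = 4830 Ω
  L: Z = jωL = j·2.13e+04·0.00138 = 0 + j29.39 Ω
Step 3 — Series combination: Z_total = R + L = 4830 + j29.39 Ω = 4830∠0.3° Ω.

Z = 4830 + j29.39 Ω = 4830∠0.3° Ω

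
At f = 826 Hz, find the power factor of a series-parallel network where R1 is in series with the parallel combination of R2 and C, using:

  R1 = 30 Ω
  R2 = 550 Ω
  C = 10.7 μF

Step 1 — Angular frequency: ω = 2π·f = 2π·826 = 5190 rad/s.
Step 2 — Component impedances:
  R1: Z = R = 30 Ω
  R2: Z = R = 550 Ω
  C: Z = 1/(jωC) = -j/(ω·C) = 0 - j18.01 Ω
Step 3 — Parallel branch: R2 || C = 1/(1/R2 + 1/C) = 0.589 - j17.99 Ω.
Step 4 — Series with R1: Z_total = R1 + (R2 || C) = 30.59 - j17.99 Ω = 35.49∠-30.5° Ω.
Step 5 — Power factor: PF = cos(φ) = Re(Z)/|Z| = 30.589/35.486 = 0.862.
Step 6 — Type: Im(Z) = -17.99 ⇒ leading (phase φ = -30.5°).

PF = 0.862 (leading, φ = -30.5°)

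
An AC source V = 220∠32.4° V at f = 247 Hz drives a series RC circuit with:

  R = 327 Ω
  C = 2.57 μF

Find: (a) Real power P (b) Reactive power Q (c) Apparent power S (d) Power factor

Step 1 — Angular frequency: ω = 2π·f = 2π·247 = 1552 rad/s.
Step 2 — Component impedances:
  R: Z = R = 327 Ω
  C: Z = 1/(jωC) = -j/(ω·C) = 0 - j250.7 Ω
Step 3 — Series combination: Z_total = R + C = 327 - j250.7 Ω = 412.1∠-37.5° Ω.
Step 4 — Source phasor: V = 220∠32.4° V = 185.8 + j117.9 V.
Step 5 — Current: I = V / Z = 0.1837 + j0.5013 A = 0.5339∠69.9° A.
Step 6 — Complex power: S = V·I* = 93.21 - j71.47 VA.
Step 7 — Real power: P = Re(S) = 93.21 W.
Step 8 — Reactive power: Q = Im(S) = -71.47 VAR.
Step 9 — Apparent power: |S| = 117.5 VA.
Step 10 — Power factor: PF = P/|S| = 0.7936 (leading).

(a) P = 93.21 W  (b) Q = -71.47 VAR  (c) S = 117.5 VA  (d) PF = 0.7936 (leading)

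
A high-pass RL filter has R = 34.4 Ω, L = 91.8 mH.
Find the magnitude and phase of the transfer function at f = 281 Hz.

Step 1 — Angular frequency: ω = 2π·281 = 1766 rad/s.
Step 2 — Transfer function: H(jω) = jωL/(R + jωL).
Step 3 — Numerator jωL = j·162.1; denominator R + jωL = 34.4 + j162.1.
Step 4 — H = 0.9569 + j0.2031.
Step 5 — Magnitude: |H| = 0.9782 (-0.2 dB); phase: φ = 12.0°.

|H| = 0.9782 (-0.2 dB), φ = 12.0°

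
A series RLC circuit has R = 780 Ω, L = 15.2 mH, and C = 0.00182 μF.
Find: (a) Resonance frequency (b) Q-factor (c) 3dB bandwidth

Step 1 — Resonance: ω₀ = 1/√(LC) = 1/√(0.0152·1.82e-09) = 1.901e+05 rad/s.
Step 2 — f₀ = ω₀/(2π) = 3.026e+04 Hz.
Step 3 — Series Q: Q = ω₀L/R = 1.901e+05·0.0152/780 = 3.705.
Step 4 — Bandwidth: Δω = ω₀/Q = 5.132e+04 rad/s; BW = Δω/(2π) = 8167 Hz.

(a) f₀ = 3.026e+04 Hz  (b) Q = 3.705  (c) BW = 8167 Hz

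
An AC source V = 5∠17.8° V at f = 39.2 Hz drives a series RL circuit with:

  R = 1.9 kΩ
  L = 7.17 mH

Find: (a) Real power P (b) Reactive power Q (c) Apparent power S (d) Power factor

Step 1 — Angular frequency: ω = 2π·f = 2π·39.2 = 246.3 rad/s.
Step 2 — Component impedances:
  R: Z = R = 1900 Ω
  L: Z = jωL = j·246.3·0.00717 = 0 + j1.766 Ω
Step 3 — Series combination: Z_total = R + L = 1900 + j1.766 Ω = 1900∠0.1° Ω.
Step 4 — Source phasor: V = 5∠17.8° V = 4.761 + j1.528 V.
Step 5 — Current: I = V / Z = 0.002506 + j0.0008021 A = 0.002632∠17.7° A.
Step 6 — Complex power: S = V·I* = 0.01316 + j1.223e-05 VA.
Step 7 — Real power: P = Re(S) = 0.01316 W.
Step 8 — Reactive power: Q = Im(S) = 1.223e-05 VAR.
Step 9 — Apparent power: |S| = 0.01316 VA.
Step 10 — Power factor: PF = P/|S| = 1 (lagging).

(a) P = 0.01316 W  (b) Q = 1.223e-05 VAR  (c) S = 0.01316 VA  (d) PF = 1 (lagging)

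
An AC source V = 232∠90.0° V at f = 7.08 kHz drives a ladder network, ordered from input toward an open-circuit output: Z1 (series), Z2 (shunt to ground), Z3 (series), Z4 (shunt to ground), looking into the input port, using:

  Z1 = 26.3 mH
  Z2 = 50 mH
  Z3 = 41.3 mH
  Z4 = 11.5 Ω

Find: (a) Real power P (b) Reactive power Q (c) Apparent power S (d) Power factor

Step 1 — Angular frequency: ω = 2π·f = 2π·7080 = 4.448e+04 rad/s.
Step 2 — Component impedances:
  Z1: Z = jωL = j·4.448e+04·0.0263 = 0 + j1170 Ω
  Z2: Z = jωL = j·4.448e+04·0.05 = 0 + j2224 Ω
  Z3: Z = jωL = j·4.448e+04·0.0413 = 0 + j1837 Ω
  Z4: Z = R = 11.5 Ω
Step 3 — Ladder network (open output): work backward from the far end, alternating series and parallel combinations. Z_in = 3.449 + j2176 Ω = 2176∠89.9° Ω.
Step 4 — Source phasor: V = 232∠90.0° V = 0 + j232 V.
Step 5 — Current: I = V / Z = 0.1066 + j0.000169 A = 0.1066∠0.1° A.
Step 6 — Complex power: S = V·I* = 0.0392 + j24.73 VA.
Step 7 — Real power: P = Re(S) = 0.0392 W.
Step 8 — Reactive power: Q = Im(S) = 24.73 VAR.
Step 9 — Apparent power: |S| = 24.73 VA.
Step 10 — Power factor: PF = P/|S| = 0.001585 (lagging).

(a) P = 0.0392 W  (b) Q = 24.73 VAR  (c) S = 24.73 VA  (d) PF = 0.001585 (lagging)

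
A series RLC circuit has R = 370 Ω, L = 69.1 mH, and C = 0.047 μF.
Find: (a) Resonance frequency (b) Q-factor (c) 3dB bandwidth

Step 1 — Resonance: ω₀ = 1/√(LC) = 1/√(0.0691·4.7e-08) = 1.755e+04 rad/s.
Step 2 — f₀ = ω₀/(2π) = 2793 Hz.
Step 3 — Series Q: Q = ω₀L/R = 1.755e+04·0.0691/370 = 3.277.
Step 4 — Bandwidth: Δω = ω₀/Q = 5355 rad/s; BW = Δω/(2π) = 852.2 Hz.

(a) f₀ = 2793 Hz  (b) Q = 3.277  (c) BW = 852.2 Hz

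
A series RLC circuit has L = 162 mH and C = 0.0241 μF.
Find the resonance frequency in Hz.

Step 1 — Resonance condition Im(Z)=0 gives ω₀ = 1/√(LC).
Step 2 — ω₀ = 1/√(0.162·2.41e-08) = 1.6e+04 rad/s.
Step 3 — f₀ = ω₀/(2π) = 2547 Hz.

f₀ = 2547 Hz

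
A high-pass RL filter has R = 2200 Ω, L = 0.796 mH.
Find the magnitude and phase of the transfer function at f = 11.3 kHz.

Step 1 — Angular frequency: ω = 2π·1.13e+04 = 7.1e+04 rad/s.
Step 2 — Transfer function: H(jω) = jωL/(R + jωL).
Step 3 — Numerator jωL = j·56.52; denominator R + jωL = 2200 + j56.52.
Step 4 — H = 0.0006595 + j0.02567.
Step 5 — Magnitude: |H| = 0.02568 (-31.8 dB); phase: φ = 88.5°.

|H| = 0.02568 (-31.8 dB), φ = 88.5°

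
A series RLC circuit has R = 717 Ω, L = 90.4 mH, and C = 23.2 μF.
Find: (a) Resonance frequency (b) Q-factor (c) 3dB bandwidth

Step 1 — Resonance: ω₀ = 1/√(LC) = 1/√(0.0904·2.32e-05) = 690.5 rad/s.
Step 2 — f₀ = ω₀/(2π) = 109.9 Hz.
Step 3 — Series Q: Q = ω₀L/R = 690.5·0.0904/717 = 0.08706.
Step 4 — Bandwidth: Δω = ω₀/Q = 7931 rad/s; BW = Δω/(2π) = 1262 Hz.

(a) f₀ = 109.9 Hz  (b) Q = 0.08706  (c) BW = 1262 Hz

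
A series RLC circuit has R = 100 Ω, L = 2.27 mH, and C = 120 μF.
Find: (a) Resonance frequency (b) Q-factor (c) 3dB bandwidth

Step 1 — Resonance: ω₀ = 1/√(LC) = 1/√(0.00227·0.00012) = 1916 rad/s.
Step 2 — f₀ = ω₀/(2π) = 304.9 Hz.
Step 3 — Series Q: Q = ω₀L/R = 1916·0.00227/100 = 0.04349.
Step 4 — Bandwidth: Δω = ω₀/Q = 4.405e+04 rad/s; BW = Δω/(2π) = 7011 Hz.

(a) f₀ = 304.9 Hz  (b) Q = 0.04349  (c) BW = 7011 Hz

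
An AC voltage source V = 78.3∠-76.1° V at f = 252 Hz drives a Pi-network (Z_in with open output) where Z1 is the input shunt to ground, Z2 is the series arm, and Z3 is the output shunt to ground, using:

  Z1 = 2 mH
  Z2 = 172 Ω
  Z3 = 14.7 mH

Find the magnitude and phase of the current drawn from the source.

Step 1 — Angular frequency: ω = 2π·f = 2π·252 = 1583 rad/s.
Step 2 — Component impedances:
  Z1: Z = jωL = j·1583·0.002 = 0 + j3.167 Ω
  Z2: Z = R = 172 Ω
  Z3: Z = jωL = j·1583·0.0147 = 0 + j23.28 Ω
Step 3 — With open output, the series arm Z2 and the output shunt Z3 appear in series to ground: Z2 + Z3 = 172 + j23.28 Ω.
Step 4 — Parallel with input shunt Z1: Z_in = Z1 || (Z2 + Z3) = 0.05696 + j3.158 Ω = 3.158∠89.0° Ω.
Step 5 — Source phasor: V = 78.3∠-76.1° V = 18.81 - j76.01 V.
Step 6 — Ohm's law: I = V / Z_total = (18.81 - j76.01) / (0.05696 + j3.158) = -23.95 - j6.388 A.
Step 7 — Convert to polar: |I| = 24.79 A, ∠I = -165.1°.

I = 24.79∠-165.1° A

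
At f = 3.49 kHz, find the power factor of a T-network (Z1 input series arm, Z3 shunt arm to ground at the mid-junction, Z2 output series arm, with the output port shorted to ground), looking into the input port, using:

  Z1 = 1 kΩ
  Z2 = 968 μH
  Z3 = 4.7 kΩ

Step 1 — Angular frequency: ω = 2π·f = 2π·3490 = 2.193e+04 rad/s.
Step 2 — Component impedances:
  Z1: Z = R = 1000 Ω
  Z2: Z = jωL = j·2.193e+04·0.000968 = 0 + j21.23 Ω
  Z3: Z = R = 4700 Ω
Step 3 — With the output port shorted to ground, the output series arm Z2 runs from the junction to ground; the shunt arm Z3 also runs from the junction to ground. They appear in parallel: Z3 || Z2 = 0.09586 + j21.23 Ω.
Step 4 — Series with input arm Z1: Z_in = Z1 + (Z3 || Z2) = 1000 + j21.23 Ω = 1000∠1.2° Ω.
Step 5 — Power factor: PF = cos(φ) = Re(Z)/|Z| = 1000.1/1000.3 = 0.9998.
Step 6 — Type: Im(Z) = 21.23 ⇒ lagging (phase φ = 1.2°).

PF = 0.9998 (lagging, φ = 1.2°)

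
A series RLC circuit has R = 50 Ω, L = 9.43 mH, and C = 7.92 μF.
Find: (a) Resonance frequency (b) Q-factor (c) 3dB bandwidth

Step 1 — Resonance condition Im(Z)=0 gives ω₀ = 1/√(LC).
Step 2 — ω₀ = 1/√(0.00943·7.92e-06) = 3659 rad/s.
Step 3 — f₀ = ω₀/(2π) = 582.4 Hz.
Step 4 — Series Q: Q = ω₀L/R = 3659·0.00943/50 = 0.6901.
Step 5 — 3dB bandwidth: Δω = ω₀/Q = 5302 rad/s; BW = Δω/(2π) = 843.9 Hz.

(a) f₀ = 582.4 Hz  (b) Q = 0.6901  (c) BW = 843.9 Hz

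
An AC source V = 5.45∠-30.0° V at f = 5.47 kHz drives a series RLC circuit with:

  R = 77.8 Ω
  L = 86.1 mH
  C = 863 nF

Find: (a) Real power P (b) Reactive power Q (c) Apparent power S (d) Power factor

Step 1 — Angular frequency: ω = 2π·f = 2π·5470 = 3.437e+04 rad/s.
Step 2 — Component impedances:
  R: Z = R = 77.8 Ω
  L: Z = jωL = j·3.437e+04·0.0861 = 0 + j2959 Ω
  C: Z = 1/(jωC) = -j/(ω·C) = 0 - j33.71 Ω
Step 3 — Series combination: Z_total = R + L + C = 77.8 + j2925 Ω = 2926∠88.5° Ω.
Step 4 — Source phasor: V = 5.45∠-30.0° V = 4.72 - j2.725 V.
Step 5 — Current: I = V / Z = -0.0008879 - j0.001637 A = 0.001862∠-118.5° A.
Step 6 — Complex power: S = V·I* = 0.0002698 + j0.01015 VA.
Step 7 — Real power: P = Re(S) = 0.0002698 W.
Step 8 — Reactive power: Q = Im(S) = 0.01015 VAR.
Step 9 — Apparent power: |S| = 0.01015 VA.
Step 10 — Power factor: PF = P/|S| = 0.02658 (lagging).

(a) P = 0.0002698 W  (b) Q = 0.01015 VAR  (c) S = 0.01015 VA  (d) PF = 0.02658 (lagging)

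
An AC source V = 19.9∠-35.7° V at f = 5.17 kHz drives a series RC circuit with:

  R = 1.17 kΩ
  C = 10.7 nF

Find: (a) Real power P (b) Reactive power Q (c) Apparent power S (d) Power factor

Step 1 — Angular frequency: ω = 2π·f = 2π·5170 = 3.248e+04 rad/s.
Step 2 — Component impedances:
  R: Z = R = 1170 Ω
  C: Z = 1/(jωC) = -j/(ω·C) = 0 - j2877 Ω
Step 3 — Series combination: Z_total = R + C = 1170 - j2877 Ω = 3106∠-67.9° Ω.
Step 4 — Source phasor: V = 19.9∠-35.7° V = 16.16 - j11.61 V.
Step 5 — Current: I = V / Z = 0.005424 + j0.003411 A = 0.006407∠32.2° A.
Step 6 — Complex power: S = V·I* = 0.04803 - j0.1181 VA.
Step 7 — Real power: P = Re(S) = 0.04803 W.
Step 8 — Reactive power: Q = Im(S) = -0.1181 VAR.
Step 9 — Apparent power: |S| = 0.1275 VA.
Step 10 — Power factor: PF = P/|S| = 0.3767 (leading).

(a) P = 0.04803 W  (b) Q = -0.1181 VAR  (c) S = 0.1275 VA  (d) PF = 0.3767 (leading)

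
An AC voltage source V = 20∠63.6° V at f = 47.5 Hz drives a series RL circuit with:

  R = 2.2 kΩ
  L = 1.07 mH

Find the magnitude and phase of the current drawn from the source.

Step 1 — Angular frequency: ω = 2π·f = 2π·47.5 = 298.5 rad/s.
Step 2 — Component impedances:
  R: Z = R = 2200 Ω
  L: Z = jωL = j·298.5·0.00107 = 0 + j0.3193 Ω
Step 3 — Series combination: Z_total = R + L = 2200 + j0.3193 Ω = 2200∠0.0° Ω.
Step 4 — Source phasor: V = 20∠63.6° V = 8.893 + j17.91 V.
Step 5 — Ohm's law: I = V / Z_total = (8.893 + j17.91) / (2200 + j0.3193) = 0.004043 + j0.008142 A.
Step 6 — Convert to polar: |I| = 0.009091 A, ∠I = 63.6°.

I = 0.009091∠63.6° A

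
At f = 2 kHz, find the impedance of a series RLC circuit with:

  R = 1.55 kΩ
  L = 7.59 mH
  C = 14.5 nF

Step 1 — Angular frequency: ω = 2π·f = 2π·2000 = 1.257e+04 rad/s.
Step 2 — Component impedances:
  R: Z = R = 1550 Ω
  L: Z = jωL = j·1.257e+04·0.00759 = 0 + j95.38 Ω
  C: Z = 1/(jωC) = -j/(ω·C) = 0 - j5488 Ω
Step 3 — Series combination: Z_total = R + L + C = 1550 - j5393 Ω = 5611∠-74.0° Ω.

Z = 1550 - j5393 Ω = 5611∠-74.0° Ω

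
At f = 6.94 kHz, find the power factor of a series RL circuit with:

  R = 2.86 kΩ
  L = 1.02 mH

Step 1 — Angular frequency: ω = 2π·f = 2π·6940 = 4.361e+04 rad/s.
Step 2 — Component impedances:
  R: Z = R = 2860 Ω
  L: Z = jωL = j·4.361e+04·0.00102 = 0 + j44.48 Ω
Step 3 — Series combination: Z_total = R + L = 2860 + j44.48 Ω = 2860∠0.9° Ω.
Step 4 — Power factor: PF = cos(φ) = Re(Z)/|Z| = 2860/2860.3 = 0.9999.
Step 5 — Type: Im(Z) = 44.48 ⇒ lagging (phase φ = 0.9°).

PF = 0.9999 (lagging, φ = 0.9°)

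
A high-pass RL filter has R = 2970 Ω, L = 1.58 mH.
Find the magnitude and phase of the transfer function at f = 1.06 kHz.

Step 1 — Angular frequency: ω = 2π·1060 = 6660 rad/s.
Step 2 — Transfer function: H(jω) = jωL/(R + jωL).
Step 3 — Numerator jωL = j·10.52; denominator R + jωL = 2970 + j10.52.
Step 4 — H = 1.255e-05 + j0.003543.
Step 5 — Magnitude: |H| = 0.003543 (-49.0 dB); phase: φ = 89.8°.

|H| = 0.003543 (-49.0 dB), φ = 89.8°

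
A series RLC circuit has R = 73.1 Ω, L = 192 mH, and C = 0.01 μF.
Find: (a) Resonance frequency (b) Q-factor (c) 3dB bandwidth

Step 1 — Resonance condition Im(Z)=0 gives ω₀ = 1/√(LC).
Step 2 — ω₀ = 1/√(0.192·1e-08) = 2.282e+04 rad/s.
Step 3 — f₀ = ω₀/(2π) = 3632 Hz.
Step 4 — Series Q: Q = ω₀L/R = 2.282e+04·0.192/73.1 = 59.94.
Step 5 — 3dB bandwidth: Δω = ω₀/Q = 380.7 rad/s; BW = Δω/(2π) = 60.59 Hz.

(a) f₀ = 3632 Hz  (b) Q = 59.94  (c) BW = 60.59 Hz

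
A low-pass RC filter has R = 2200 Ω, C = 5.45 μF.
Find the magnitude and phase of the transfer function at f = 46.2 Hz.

Step 1 — Angular frequency: ω = 2π·46.2 = 290.3 rad/s.
Step 2 — Transfer function: H(jω) = 1/(1 + jωRC).
Step 3 — Denominator: 1 + jωRC = 1 + j·290.3·2200·5.45e-06 = 1 + j3.48.
Step 4 — H = 0.07626 - j0.2654.
Step 5 — Magnitude: |H| = 0.2761 (-11.2 dB); phase: φ = -74.0°.

|H| = 0.2761 (-11.2 dB), φ = -74.0°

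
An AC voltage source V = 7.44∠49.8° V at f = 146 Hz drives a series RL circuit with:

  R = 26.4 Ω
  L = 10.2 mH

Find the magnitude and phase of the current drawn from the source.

Step 1 — Angular frequency: ω = 2π·f = 2π·146 = 917.3 rad/s.
Step 2 — Component impedances:
  R: Z = R = 26.4 Ω
  L: Z = jωL = j·917.3·0.0102 = 0 + j9.357 Ω
Step 3 — Series combination: Z_total = R + L = 26.4 + j9.357 Ω = 28.01∠19.5° Ω.
Step 4 — Source phasor: V = 7.44∠49.8° V = 4.802 + j5.683 V.
Step 5 — Ohm's law: I = V / Z_total = (4.802 + j5.683) / (26.4 + j9.357) = 0.2294 + j0.134 A.
Step 6 — Convert to polar: |I| = 0.2656 A, ∠I = 30.3°.

I = 0.2656∠30.3° A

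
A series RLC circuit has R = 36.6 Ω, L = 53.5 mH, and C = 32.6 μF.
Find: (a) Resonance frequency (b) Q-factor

Step 1 — Resonance condition Im(Z)=0 gives ω₀ = 1/√(LC).
Step 2 — ω₀ = 1/√(0.0535·3.26e-05) = 757.2 rad/s.
Step 3 — f₀ = ω₀/(2π) = 120.5 Hz.
Step 4 — Series Q: Q = ω₀L/R = 757.2·0.0535/36.6 = 1.107.

(a) f₀ = 120.5 Hz  (b) Q = 1.107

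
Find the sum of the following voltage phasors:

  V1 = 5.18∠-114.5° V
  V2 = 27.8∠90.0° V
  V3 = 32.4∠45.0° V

Step 1 — Convert each phasor to rectangular form:
  V1 = 5.18·(cos(-114.5°) + j·sin(-114.5°)) = -2.148 - j4.714 V
  V2 = 27.8·(cos(90.0°) + j·sin(90.0°)) = 0 + j27.8 V
  V3 = 32.4·(cos(45.0°) + j·sin(45.0°)) = 22.91 + j22.91 V
Step 2 — Sum components: V_total = 20.76 + j46 V.
Step 3 — Convert to polar: |V_total| = 50.47 V, ∠V_total = 65.7°.

V_total = 50.47∠65.7° V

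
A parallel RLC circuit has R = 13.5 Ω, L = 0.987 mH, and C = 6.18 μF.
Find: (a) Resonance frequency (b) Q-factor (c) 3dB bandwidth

Step 1 — Resonance: ω₀ = 1/√(LC) = 1/√(0.000987·6.18e-06) = 1.28e+04 rad/s.
Step 2 — f₀ = ω₀/(2π) = 2038 Hz.
Step 3 — Parallel Q: Q = R/(ω₀L) = 13.5/(1.28e+04·0.000987) = 1.068.
Step 4 — Bandwidth: Δω = ω₀/Q = 1.199e+04 rad/s; BW = Δω/(2π) = 1908 Hz.

(a) f₀ = 2038 Hz  (b) Q = 1.068  (c) BW = 1908 Hz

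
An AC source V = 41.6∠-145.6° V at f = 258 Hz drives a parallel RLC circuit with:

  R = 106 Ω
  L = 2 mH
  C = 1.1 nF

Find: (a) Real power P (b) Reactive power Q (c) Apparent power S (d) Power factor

Step 1 — Angular frequency: ω = 2π·f = 2π·258 = 1621 rad/s.
Step 2 — Component impedances:
  R: Z = R = 106 Ω
  L: Z = jωL = j·1621·0.002 = 0 + j3.242 Ω
  C: Z = 1/(jωC) = -j/(ω·C) = 0 - j5.608e+05 Ω
Step 3 — Parallel combination: 1/Z_total = 1/R + 1/L + 1/C; Z_total = 0.09907 + j3.239 Ω = 3.241∠88.2° Ω.
Step 4 — Source phasor: V = 41.6∠-145.6° V = -34.32 - j23.5 V.
Step 5 — Current: I = V / Z = -7.573 + j10.37 A = 12.84∠126.2° A.
Step 6 — Complex power: S = V·I* = 16.33 + j533.8 VA.
Step 7 — Real power: P = Re(S) = 16.33 W.
Step 8 — Reactive power: Q = Im(S) = 533.8 VAR.
Step 9 — Apparent power: |S| = 534 VA.
Step 10 — Power factor: PF = P/|S| = 0.03057 (lagging).

(a) P = 16.33 W  (b) Q = 533.8 VAR  (c) S = 534 VA  (d) PF = 0.03057 (lagging)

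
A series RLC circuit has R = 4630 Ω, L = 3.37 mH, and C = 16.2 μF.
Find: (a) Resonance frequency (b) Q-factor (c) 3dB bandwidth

Step 1 — Resonance condition Im(Z)=0 gives ω₀ = 1/√(LC).
Step 2 — ω₀ = 1/√(0.00337·1.62e-05) = 4280 rad/s.
Step 3 — f₀ = ω₀/(2π) = 681.2 Hz.
Step 4 — Series Q: Q = ω₀L/R = 4280·0.00337/4630 = 0.003115.
Step 5 — 3dB bandwidth: Δω = ω₀/Q = 1.374e+06 rad/s; BW = Δω/(2π) = 2.187e+05 Hz.

(a) f₀ = 681.2 Hz  (b) Q = 0.003115  (c) BW = 2.187e+05 Hz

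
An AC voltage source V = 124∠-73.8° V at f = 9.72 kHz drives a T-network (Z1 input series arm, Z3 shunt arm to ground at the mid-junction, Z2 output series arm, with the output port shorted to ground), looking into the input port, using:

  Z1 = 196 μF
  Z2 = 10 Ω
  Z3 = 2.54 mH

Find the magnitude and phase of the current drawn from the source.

Step 1 — Angular frequency: ω = 2π·f = 2π·9720 = 6.107e+04 rad/s.
Step 2 — Component impedances:
  Z1: Z = 1/(jωC) = -j/(ω·C) = 0 - j0.08354 Ω
  Z2: Z = R = 10 Ω
  Z3: Z = jωL = j·6.107e+04·0.00254 = 0 + j155.1 Ω
Step 3 — With the output port shorted to ground, the output series arm Z2 runs from the junction to ground; the shunt arm Z3 also runs from the junction to ground. They appear in parallel: Z3 || Z2 = 9.959 + j0.642 Ω.
Step 4 — Series with input arm Z1: Z_in = Z1 + (Z3 || Z2) = 9.959 + j0.5584 Ω = 9.974∠3.2° Ω.
Step 5 — Source phasor: V = 124∠-73.8° V = 34.59 - j119.1 V.
Step 6 — Ohm's law: I = V / Z_total = (34.59 - j119.1) / (9.959 + j0.5584) = 2.795 - j12.11 A.
Step 7 — Convert to polar: |I| = 12.43 A, ∠I = -77.0°.

I = 12.43∠-77.0° A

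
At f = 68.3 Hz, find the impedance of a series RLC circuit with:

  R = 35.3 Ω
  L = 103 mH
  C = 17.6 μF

Step 1 — Angular frequency: ω = 2π·f = 2π·68.3 = 429.1 rad/s.
Step 2 — Component impedances:
  R: Z = R = 35.3 Ω
  L: Z = jωL = j·429.1·0.103 = 0 + j44.2 Ω
  C: Z = 1/(jωC) = -j/(ω·C) = 0 - j132.4 Ω
Step 3 — Series combination: Z_total = R + L + C = 35.3 - j88.2 Ω = 95∠-68.2° Ω.

Z = 35.3 - j88.2 Ω = 95∠-68.2° Ω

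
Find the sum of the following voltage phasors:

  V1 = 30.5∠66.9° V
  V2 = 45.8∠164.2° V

Step 1 — Convert each phasor to rectangular form:
  V1 = 30.5·(cos(66.9°) + j·sin(66.9°)) = 11.97 + j28.05 V
  V2 = 45.8·(cos(164.2°) + j·sin(164.2°)) = -44.07 + j12.47 V
Step 2 — Sum components: V_total = -32.1 + j40.52 V.
Step 3 — Convert to polar: |V_total| = 51.7 V, ∠V_total = 128.4°.

V_total = 51.7∠128.4° V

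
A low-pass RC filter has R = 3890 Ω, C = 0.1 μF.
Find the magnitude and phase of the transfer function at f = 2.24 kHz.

Step 1 — Angular frequency: ω = 2π·2240 = 1.407e+04 rad/s.
Step 2 — Transfer function: H(jω) = 1/(1 + jωRC).
Step 3 — Denominator: 1 + jωRC = 1 + j·1.407e+04·3890·1e-07 = 1 + j5.475.
Step 4 — H = 0.03228 - j0.1768.
Step 5 — Magnitude: |H| = 0.1797 (-14.9 dB); phase: φ = -79.6°.

|H| = 0.1797 (-14.9 dB), φ = -79.6°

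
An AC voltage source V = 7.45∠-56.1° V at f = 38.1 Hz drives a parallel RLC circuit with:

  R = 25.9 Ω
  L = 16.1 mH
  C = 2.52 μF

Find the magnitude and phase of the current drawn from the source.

Step 1 — Angular frequency: ω = 2π·f = 2π·38.1 = 239.4 rad/s.
Step 2 — Component impedances:
  R: Z = R = 25.9 Ω
  L: Z = jωL = j·239.4·0.0161 = 0 + j3.854 Ω
  C: Z = 1/(jωC) = -j/(ω·C) = 0 - j1658 Ω
Step 3 — Parallel combination: 1/Z_total = 1/R + 1/L + 1/C; Z_total = 0.5637 + j3.779 Ω = 3.821∠81.5° Ω.
Step 4 — Source phasor: V = 7.45∠-56.1° V = 4.155 - j6.184 V.
Step 5 — Ohm's law: I = V / Z_total = (4.155 - j6.184) / (0.5637 + j3.779) = -1.44 - j1.314 A.
Step 6 — Convert to polar: |I| = 1.95 A, ∠I = -137.6°.

I = 1.95∠-137.6° A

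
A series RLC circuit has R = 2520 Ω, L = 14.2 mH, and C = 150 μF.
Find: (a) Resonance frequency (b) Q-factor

Step 1 — Resonance condition Im(Z)=0 gives ω₀ = 1/√(LC).
Step 2 — ω₀ = 1/√(0.0142·0.00015) = 685.2 rad/s.
Step 3 — f₀ = ω₀/(2π) = 109.1 Hz.
Step 4 — Series Q: Q = ω₀L/R = 685.2·0.0142/2520 = 0.003861.

(a) f₀ = 109.1 Hz  (b) Q = 0.003861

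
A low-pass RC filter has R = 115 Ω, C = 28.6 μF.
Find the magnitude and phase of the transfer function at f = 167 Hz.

Step 1 — Angular frequency: ω = 2π·167 = 1049 rad/s.
Step 2 — Transfer function: H(jω) = 1/(1 + jωRC).
Step 3 — Denominator: 1 + jωRC = 1 + j·1049·115·2.86e-05 = 1 + j3.451.
Step 4 — H = 0.07746 - j0.2673.
Step 5 — Magnitude: |H| = 0.2783 (-11.1 dB); phase: φ = -73.8°.

|H| = 0.2783 (-11.1 dB), φ = -73.8°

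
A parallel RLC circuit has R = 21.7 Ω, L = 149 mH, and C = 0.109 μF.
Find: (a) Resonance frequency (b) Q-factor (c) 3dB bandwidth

Step 1 — Resonance: ω₀ = 1/√(LC) = 1/√(0.149·1.09e-07) = 7847 rad/s.
Step 2 — f₀ = ω₀/(2π) = 1249 Hz.
Step 3 — Parallel Q: Q = R/(ω₀L) = 21.7/(7847·0.149) = 0.01856.
Step 4 — Bandwidth: Δω = ω₀/Q = 4.228e+05 rad/s; BW = Δω/(2π) = 6.729e+04 Hz.

(a) f₀ = 1249 Hz  (b) Q = 0.01856  (c) BW = 6.729e+04 Hz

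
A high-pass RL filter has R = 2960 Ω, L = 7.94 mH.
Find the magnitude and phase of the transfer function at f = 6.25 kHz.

Step 1 — Angular frequency: ω = 2π·6250 = 3.927e+04 rad/s.
Step 2 — Transfer function: H(jω) = jωL/(R + jωL).
Step 3 — Numerator jωL = j·311.8; denominator R + jωL = 2960 + j311.8.
Step 4 — H = 0.01097 + j0.1042.
Step 5 — Magnitude: |H| = 0.1048 (-19.6 dB); phase: φ = 84.0°.

|H| = 0.1048 (-19.6 dB), φ = 84.0°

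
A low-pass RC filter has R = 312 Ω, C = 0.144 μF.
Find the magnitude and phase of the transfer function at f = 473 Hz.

Step 1 — Angular frequency: ω = 2π·473 = 2972 rad/s.
Step 2 — Transfer function: H(jω) = 1/(1 + jωRC).
Step 3 — Denominator: 1 + jωRC = 1 + j·2972·312·1.44e-07 = 1 + j0.1335.
Step 4 — H = 0.9825 - j0.1312.
Step 5 — Magnitude: |H| = 0.9912 (-0.1 dB); phase: φ = -7.6°.

|H| = 0.9912 (-0.1 dB), φ = -7.6°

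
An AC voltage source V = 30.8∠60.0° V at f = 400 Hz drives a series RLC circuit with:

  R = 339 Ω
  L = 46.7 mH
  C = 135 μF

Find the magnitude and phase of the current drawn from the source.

Step 1 — Angular frequency: ω = 2π·f = 2π·400 = 2513 rad/s.
Step 2 — Component impedances:
  R: Z = R = 339 Ω
  L: Z = jωL = j·2513·0.0467 = 0 + j117.4 Ω
  C: Z = 1/(jωC) = -j/(ω·C) = 0 - j2.947 Ω
Step 3 — Series combination: Z_total = R + L + C = 339 + j114.4 Ω = 357.8∠18.7° Ω.
Step 4 — Source phasor: V = 30.8∠60.0° V = 15.4 + j26.67 V.
Step 5 — Ohm's law: I = V / Z_total = (15.4 + j26.67) / (339 + j114.4) = 0.06462 + j0.05687 A.
Step 6 — Convert to polar: |I| = 0.08608 A, ∠I = 41.3°.

I = 0.08608∠41.3° A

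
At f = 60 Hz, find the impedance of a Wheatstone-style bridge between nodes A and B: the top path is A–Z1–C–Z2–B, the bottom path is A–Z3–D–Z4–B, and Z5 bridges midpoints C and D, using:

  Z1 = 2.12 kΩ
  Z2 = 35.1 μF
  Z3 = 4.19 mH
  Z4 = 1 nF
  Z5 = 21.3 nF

Step 1 — Angular frequency: ω = 2π·f = 2π·60 = 377 rad/s.
Step 2 — Component impedances:
  Z1: Z = R = 2120 Ω
  Z2: Z = 1/(jωC) = -j/(ω·C) = 0 - j75.57 Ω
  Z3: Z = jωL = j·377·0.00419 = 0 + j1.58 Ω
  Z4: Z = 1/(jωC) = -j/(ω·C) = 0 - j2.653e+06 Ω
  Z5: Z = 1/(jωC) = -j/(ω·C) = 0 - j1.245e+05 Ω
Step 3 — Bridge requires nodal analysis (the Z5 bridge couples midpoints C and D, so the two paths cannot be reduced to a simple series/parallel combination). Setting node B to ground and injecting 1 A at node A, the 3-node admittance system at A, C, D solves to V_A = Z_AB = 2119 - j113.3 Ω = 2122∠-3.1° Ω.

Z = 2119 - j113.3 Ω = 2122∠-3.1° Ω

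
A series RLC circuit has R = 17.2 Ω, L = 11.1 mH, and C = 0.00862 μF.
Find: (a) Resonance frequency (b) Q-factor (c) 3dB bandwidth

Step 1 — Resonance condition Im(Z)=0 gives ω₀ = 1/√(LC).
Step 2 — ω₀ = 1/√(0.0111·8.62e-09) = 1.022e+05 rad/s.
Step 3 — f₀ = ω₀/(2π) = 1.627e+04 Hz.
Step 4 — Series Q: Q = ω₀L/R = 1.022e+05·0.0111/17.2 = 65.98.
Step 5 — 3dB bandwidth: Δω = ω₀/Q = 1550 rad/s; BW = Δω/(2π) = 246.6 Hz.

(a) f₀ = 1.627e+04 Hz  (b) Q = 65.98  (c) BW = 246.6 Hz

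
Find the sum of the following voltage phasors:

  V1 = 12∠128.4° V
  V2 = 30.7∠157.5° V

Step 1 — Convert each phasor to rectangular form:
  V1 = 12·(cos(128.4°) + j·sin(128.4°)) = -7.454 + j9.404 V
  V2 = 30.7·(cos(157.5°) + j·sin(157.5°)) = -28.36 + j11.75 V
Step 2 — Sum components: V_total = -35.82 + j21.15 V.
Step 3 — Convert to polar: |V_total| = 41.6 V, ∠V_total = 149.4°.

V_total = 41.6∠149.4° V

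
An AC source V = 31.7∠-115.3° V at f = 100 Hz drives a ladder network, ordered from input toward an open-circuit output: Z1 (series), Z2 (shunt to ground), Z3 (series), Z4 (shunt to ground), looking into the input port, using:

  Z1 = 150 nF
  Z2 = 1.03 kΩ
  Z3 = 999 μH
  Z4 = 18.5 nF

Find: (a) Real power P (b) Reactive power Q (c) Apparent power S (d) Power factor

Step 1 — Angular frequency: ω = 2π·f = 2π·100 = 628.3 rad/s.
Step 2 — Component impedances:
  Z1: Z = 1/(jωC) = -j/(ω·C) = 0 - j1.061e+04 Ω
  Z2: Z = R = 1030 Ω
  Z3: Z = jωL = j·628.3·0.000999 = 0 + j0.6277 Ω
  Z4: Z = 1/(jωC) = -j/(ω·C) = 0 - j8.603e+04 Ω
Step 3 — Ladder network (open output): work backward from the far end, alternating series and parallel combinations. Z_in = 1030 - j1.062e+04 Ω = 1.067e+04∠-84.5° Ω.
Step 4 — Source phasor: V = 31.7∠-115.3° V = -13.55 - j28.66 V.
Step 5 — Current: I = V / Z = 0.00255 - j0.001523 A = 0.00297∠-30.8° A.
Step 6 — Complex power: S = V·I* = 0.009086 - j0.09372 VA.
Step 7 — Real power: P = Re(S) = 0.009086 W.
Step 8 — Reactive power: Q = Im(S) = -0.09372 VAR.
Step 9 — Apparent power: |S| = 0.09416 VA.
Step 10 — Power factor: PF = P/|S| = 0.0965 (leading).

(a) P = 0.009086 W  (b) Q = -0.09372 VAR  (c) S = 0.09416 VA  (d) PF = 0.0965 (leading)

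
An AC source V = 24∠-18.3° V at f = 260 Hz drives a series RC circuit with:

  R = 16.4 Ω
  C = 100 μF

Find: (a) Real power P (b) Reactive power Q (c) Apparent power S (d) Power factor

Step 1 — Angular frequency: ω = 2π·f = 2π·260 = 1634 rad/s.
Step 2 — Component impedances:
  R: Z = R = 16.4 Ω
  C: Z = 1/(jωC) = -j/(ω·C) = 0 - j6.121 Ω
Step 3 — Series combination: Z_total = R + C = 16.4 - j6.121 Ω = 17.51∠-20.5° Ω.
Step 4 — Source phasor: V = 24∠-18.3° V = 22.79 - j7.536 V.
Step 5 — Current: I = V / Z = 1.37 + j0.05187 A = 1.371∠2.2° A.
Step 6 — Complex power: S = V·I* = 30.83 - j11.51 VA.
Step 7 — Real power: P = Re(S) = 30.83 W.
Step 8 — Reactive power: Q = Im(S) = -11.51 VAR.
Step 9 — Apparent power: |S| = 32.9 VA.
Step 10 — Power factor: PF = P/|S| = 0.9369 (leading).

(a) P = 30.83 W  (b) Q = -11.51 VAR  (c) S = 32.9 VA  (d) PF = 0.9369 (leading)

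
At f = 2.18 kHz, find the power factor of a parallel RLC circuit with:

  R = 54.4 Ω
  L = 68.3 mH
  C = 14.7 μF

Step 1 — Angular frequency: ω = 2π·f = 2π·2180 = 1.37e+04 rad/s.
Step 2 — Component impedances:
  R: Z = R = 54.4 Ω
  L: Z = jωL = j·1.37e+04·0.0683 = 0 + j935.5 Ω
  C: Z = 1/(jωC) = -j/(ω·C) = 0 - j4.966 Ω
Step 3 — Parallel combination: 1/Z_total = 1/R + 1/L + 1/C; Z_total = 0.4544 - j4.951 Ω = 4.972∠-84.8° Ω.
Step 4 — Power factor: PF = cos(φ) = Re(Z)/|Z| = 0.45444/4.9721 = 0.0914.
Step 5 — Type: Im(Z) = -4.951 ⇒ leading (phase φ = -84.8°).

PF = 0.0914 (leading, φ = -84.8°)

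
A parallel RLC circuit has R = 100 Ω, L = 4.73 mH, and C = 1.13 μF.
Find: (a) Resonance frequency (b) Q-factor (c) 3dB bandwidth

Step 1 — Resonance: ω₀ = 1/√(LC) = 1/√(0.00473·1.13e-06) = 1.368e+04 rad/s.
Step 2 — f₀ = ω₀/(2π) = 2177 Hz.
Step 3 — Parallel Q: Q = R/(ω₀L) = 100/(1.368e+04·0.00473) = 1.546.
Step 4 — Bandwidth: Δω = ω₀/Q = 8850 rad/s; BW = Δω/(2π) = 1408 Hz.

(a) f₀ = 2177 Hz  (b) Q = 1.546  (c) BW = 1408 Hz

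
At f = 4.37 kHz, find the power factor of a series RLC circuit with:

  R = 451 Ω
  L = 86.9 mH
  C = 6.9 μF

Step 1 — Angular frequency: ω = 2π·f = 2π·4370 = 2.746e+04 rad/s.
Step 2 — Component impedances:
  R: Z = R = 451 Ω
  L: Z = jωL = j·2.746e+04·0.0869 = 0 + j2386 Ω
  C: Z = 1/(jωC) = -j/(ω·C) = 0 - j5.278 Ω
Step 3 — Series combination: Z_total = R + L + C = 451 + j2381 Ω = 2423∠79.3° Ω.
Step 4 — Power factor: PF = cos(φ) = Re(Z)/|Z| = 451/2423 = 0.1861.
Step 5 — Type: Im(Z) = 2381 ⇒ lagging (phase φ = 79.3°).

PF = 0.1861 (lagging, φ = 79.3°)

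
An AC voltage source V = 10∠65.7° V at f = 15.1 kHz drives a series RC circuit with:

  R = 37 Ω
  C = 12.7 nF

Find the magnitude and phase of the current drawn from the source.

Step 1 — Angular frequency: ω = 2π·f = 2π·1.51e+04 = 9.488e+04 rad/s.
Step 2 — Component impedances:
  R: Z = R = 37 Ω
  C: Z = 1/(jωC) = -j/(ω·C) = 0 - j829.9 Ω
Step 3 — Series combination: Z_total = R + C = 37 - j829.9 Ω = 830.8∠-87.4° Ω.
Step 4 — Source phasor: V = 10∠65.7° V = 4.115 + j9.114 V.
Step 5 — Ohm's law: I = V / Z_total = (4.115 + j9.114) / (37 - j829.9) = -0.01074 + j0.005437 A.
Step 6 — Convert to polar: |I| = 0.01204 A, ∠I = 153.1°.

I = 0.01204∠153.1° A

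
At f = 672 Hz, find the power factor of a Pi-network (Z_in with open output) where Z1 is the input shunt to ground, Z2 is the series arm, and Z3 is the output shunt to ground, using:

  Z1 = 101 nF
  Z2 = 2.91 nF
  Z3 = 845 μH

Step 1 — Angular frequency: ω = 2π·f = 2π·672 = 4222 rad/s.
Step 2 — Component impedances:
  Z1: Z = 1/(jωC) = -j/(ω·C) = 0 - j2345 Ω
  Z2: Z = 1/(jωC) = -j/(ω·C) = 0 - j8.139e+04 Ω
  Z3: Z = jωL = j·4222·0.000845 = 0 + j3.568 Ω
Step 3 — With open output, the series arm Z2 and the output shunt Z3 appear in series to ground: Z2 + Z3 = 0 - j8.138e+04 Ω.
Step 4 — Parallel with input shunt Z1: Z_in = Z1 || (Z2 + Z3) = 0 - j2279 Ω = 2279∠-90.0° Ω.
Step 5 — Power factor: PF = cos(φ) = Re(Z)/|Z| = 0/2279 = 0.
Step 6 — Type: Im(Z) = -2279 ⇒ leading (phase φ = -90.0°).

PF = 0 (leading, φ = -90.0°)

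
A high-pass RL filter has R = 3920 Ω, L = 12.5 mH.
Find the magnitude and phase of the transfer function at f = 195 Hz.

Step 1 — Angular frequency: ω = 2π·195 = 1225 rad/s.
Step 2 — Transfer function: H(jω) = jωL/(R + jωL).
Step 3 — Numerator jωL = j·15.32; denominator R + jωL = 3920 + j15.32.
Step 4 — H = 1.526e-05 + j0.003907.
Step 5 — Magnitude: |H| = 0.003907 (-48.2 dB); phase: φ = 89.8°.

|H| = 0.003907 (-48.2 dB), φ = 89.8°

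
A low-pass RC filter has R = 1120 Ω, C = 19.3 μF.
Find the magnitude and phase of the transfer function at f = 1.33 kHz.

Step 1 — Angular frequency: ω = 2π·1330 = 8357 rad/s.
Step 2 — Transfer function: H(jω) = 1/(1 + jωRC).
Step 3 — Denominator: 1 + jωRC = 1 + j·8357·1120·1.93e-05 = 1 + j180.6.
Step 4 — H = 3.065e-05 - j0.005536.
Step 5 — Magnitude: |H| = 0.005536 (-45.1 dB); phase: φ = -89.7°.

|H| = 0.005536 (-45.1 dB), φ = -89.7°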